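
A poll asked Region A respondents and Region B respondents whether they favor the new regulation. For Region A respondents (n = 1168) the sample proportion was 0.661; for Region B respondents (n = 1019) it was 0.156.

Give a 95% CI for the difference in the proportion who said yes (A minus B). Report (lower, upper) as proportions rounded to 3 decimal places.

(0.470, 0.540)

SE₁ = √(p̂₁(1−p̂₁)/n₁) = √(0.6610·0.3390/1168) = 0.01385; SE₂ = √(0.1560·0.8440/1019) = 0.01137.
Independent samples: SE of the difference = √(SE₁² + SE₂²) = √(0.0001918225 + 0.0001292769) = 0.01792.
z* for 95% confidence is 1.960, so the margin of error is 1.960 × 0.01792 = 0.03512.
Point estimate p̂₁ − p̂₂ = 0.6610 − 0.1560 = 0.5050.
0.5050 ± 0.03512 → (0.470, 0.540).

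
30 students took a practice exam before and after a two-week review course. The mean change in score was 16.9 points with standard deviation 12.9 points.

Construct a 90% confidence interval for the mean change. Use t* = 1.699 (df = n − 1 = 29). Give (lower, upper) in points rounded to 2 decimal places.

Paired design: SE = s_d/√n = 12.9/√30 = 2.3552.
t* = 1.699; margin of error = 1.699 × 2.3552 = 4.0015.
16.9 ± 4.0015 → (12.90, 20.90).

(12.90, 20.90)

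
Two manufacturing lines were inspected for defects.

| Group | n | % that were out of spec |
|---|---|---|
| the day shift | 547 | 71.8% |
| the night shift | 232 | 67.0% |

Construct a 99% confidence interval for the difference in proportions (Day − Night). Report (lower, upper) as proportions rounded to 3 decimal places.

SE₁ = √(p̂₁(1−p̂₁)/n₁) = √(0.7180·0.2820/547) = 0.01924; SE₂ = √(0.6700·0.3300/232) = 0.03087.
Independent samples: SE of the difference = √(SE₁² + SE₂²) = √(0.0003701776 + 0.0009529569) = 0.03637.
z* for 99% confidence is 2.576, so the margin of error is 2.576 × 0.03637 = 0.09369.
Point estimate p̂₁ − p̂₂ = 0.7180 − 0.6700 = 0.0480.
0.0480 ± 0.09369 → (-0.046, 0.142).

(-0.046, 0.142)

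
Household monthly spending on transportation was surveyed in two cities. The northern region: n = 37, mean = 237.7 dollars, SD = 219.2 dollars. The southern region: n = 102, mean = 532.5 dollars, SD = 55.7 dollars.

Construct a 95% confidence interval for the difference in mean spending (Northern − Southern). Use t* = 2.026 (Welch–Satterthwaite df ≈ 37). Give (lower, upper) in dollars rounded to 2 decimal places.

(-368.66, -220.94)

Per-group SEs: s₁/√n₁ = 219.2/√37 = 36.0363, s₂/√n₂ = 55.7/√102 = 5.5151.
Unpooled SE of the difference: √(1298.61491769 + 30.41632801) = 36.4559.
Margin of error = t* · SE = 2.026 × 36.4559 = 73.8597.
x̄₁ − x̄₂ = 237.7 − 532.5 = -294.8000.
CI: -294.8000 ± 73.8597 = (-368.66, -220.94).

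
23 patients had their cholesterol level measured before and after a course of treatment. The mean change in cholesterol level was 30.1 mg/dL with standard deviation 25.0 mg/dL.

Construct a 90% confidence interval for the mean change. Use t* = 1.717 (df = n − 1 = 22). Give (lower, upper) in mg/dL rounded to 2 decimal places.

This is a matched-pairs design, so SE = s_d/√n = 25.0/√23 = 5.2129.
Margin = 1.717 × 5.2129 = 8.9505; the interval is 30.1 ± 8.9505 = (21.15, 39.05).

(21.15, 39.05)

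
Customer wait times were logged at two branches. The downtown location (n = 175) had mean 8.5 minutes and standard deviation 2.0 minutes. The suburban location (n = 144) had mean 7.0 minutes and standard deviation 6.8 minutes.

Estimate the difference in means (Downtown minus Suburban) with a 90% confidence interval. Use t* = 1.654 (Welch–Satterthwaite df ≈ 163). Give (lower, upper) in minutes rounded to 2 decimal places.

Standard errors of each mean: 2.0/√175 = 0.1512 and 6.8/√144 = 0.5667.
SE(x̄₁ − x̄₂) = √(0.1512² + 0.5667²) = 0.5865 for independent samples with unequal variances.
With t* = 1.654, the margin is 1.654 × 0.5865 = 0.9701.
x̄₁ − x̄₂ = 8.5 − 7.0 = 1.5000; the interval is 1.5000 ± 0.9701 = (0.53, 2.47).

(0.53, 2.47)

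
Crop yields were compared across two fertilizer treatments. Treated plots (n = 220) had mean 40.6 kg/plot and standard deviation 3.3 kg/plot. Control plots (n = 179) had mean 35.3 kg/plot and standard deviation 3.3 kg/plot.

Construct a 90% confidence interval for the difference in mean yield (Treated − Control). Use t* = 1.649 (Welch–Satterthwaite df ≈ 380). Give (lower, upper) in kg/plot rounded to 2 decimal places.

(4.75, 5.85)

Standard errors of each mean: 3.3/√220 = 0.2225 and 3.3/√179 = 0.2467.
SE(x̄₁ − x̄₂) = √(0.2225² + 0.2467²) = 0.3322 for independent samples with unequal variances.
With t* = 1.649, the margin is 1.649 × 0.3322 = 0.5478.
x̄₁ − x̄₂ = 40.6 − 35.3 = 5.3000; the interval is 5.3000 ± 0.5478 = (4.75, 5.85).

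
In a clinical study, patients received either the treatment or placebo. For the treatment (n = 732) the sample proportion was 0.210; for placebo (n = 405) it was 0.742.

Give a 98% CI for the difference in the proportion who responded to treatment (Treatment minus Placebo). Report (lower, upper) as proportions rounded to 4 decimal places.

(-0.5935, -0.4705)

SE₁ = √(p̂₁(1−p̂₁)/n₁) = √(0.2100·0.7900/732) = 0.01505; SE₂ = √(0.7420·0.2580/405) = 0.02174.
Independent samples: SE of the difference = √(SE₁² + SE₂²) = √(0.0002265025 + 0.0004726276) = 0.02644.
z* for 98% confidence is 2.326, so the margin of error is 2.326 × 0.02644 = 0.06150.
Point estimate p̂₁ − p̂₂ = 0.2100 − 0.7420 = -0.5320.
-0.5320 ± 0.06150 → (-0.5935, -0.4705).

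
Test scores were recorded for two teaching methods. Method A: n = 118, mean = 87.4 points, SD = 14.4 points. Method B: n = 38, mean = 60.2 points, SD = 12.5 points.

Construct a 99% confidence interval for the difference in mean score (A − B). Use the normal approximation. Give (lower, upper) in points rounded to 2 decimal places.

SE₁ = s₁/√n₁ = 14.4/√118 = 1.3256; SE₂ = 12.5/√38 = 2.0278.
Independent samples, unequal variances: SE_diff = √(SE₁² + SE₂²) = √(1.75721536 + 4.11197284) = 2.4226.
z* = 2.576, so margin of error = 2.576 × 2.4226 = 6.2406.
Difference in means = 87.4 − 60.2 = 27.2000.
27.2000 ± 6.2406 → (20.96, 33.44).

(20.96, 33.44)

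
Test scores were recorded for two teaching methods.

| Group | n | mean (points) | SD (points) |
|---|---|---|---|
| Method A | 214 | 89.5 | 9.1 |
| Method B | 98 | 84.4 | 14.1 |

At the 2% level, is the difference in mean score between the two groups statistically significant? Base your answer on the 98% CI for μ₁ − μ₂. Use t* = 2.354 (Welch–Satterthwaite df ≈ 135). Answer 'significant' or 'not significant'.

significant

Per-group SEs: s₁/√n₁ = 9.1/√214 = 0.6221, s₂/√n₂ = 14.1/√98 = 1.4243.
Unpooled SE of the difference: √(0.38700841 + 2.02863049) = 1.5542.
Margin of error = t* · SE = 2.354 × 1.5542 = 3.6586.
x̄₁ − x̄₂ = 89.5 − 84.4 = 5.1000.
CI: 5.1000 ± 3.6586 = (1.4414, 8.7586).
The interval (1.4414, 8.7586) does not contain 0, so the difference is significant.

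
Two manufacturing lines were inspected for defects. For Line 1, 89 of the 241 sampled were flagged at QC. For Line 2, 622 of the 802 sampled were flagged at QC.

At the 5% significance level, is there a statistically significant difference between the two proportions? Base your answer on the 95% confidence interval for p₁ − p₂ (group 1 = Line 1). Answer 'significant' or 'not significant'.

significant

Sample proportions: 89/241 = 0.3693, 622/802 = 0.7756.
Each SE is √(p̂(1−p̂)/n): √(0.3693·0.6307/241) = 0.03109 and √(0.7756·0.2244/802) = 0.01473.
SE(p̂₁ − p̂₂) = √(SE₁² + SE₂²) = √(0.0009665881 + 0.0002169729) = 0.03440, since the two samples are independent.
At 95% confidence z* = 1.960; margin = 1.960 × 0.03440 = 0.06742.
The difference is 0.3693 − 0.7756 = -0.4063, so the interval is -0.4063 ± 0.06742 = (-0.47372, -0.33888).
The interval (-0.47372, -0.33888) does not contain 0, so the difference is significant.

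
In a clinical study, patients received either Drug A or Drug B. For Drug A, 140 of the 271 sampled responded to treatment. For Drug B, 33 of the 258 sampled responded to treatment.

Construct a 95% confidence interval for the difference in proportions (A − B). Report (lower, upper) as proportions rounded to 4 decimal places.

First, p̂₁ = 140/271 = 0.5166; p̂₂ = 33/258 = 0.1279.
The two standard errors are √(0.5166×0.4834/271) = 0.03036 and √(0.1279×0.8721/258) = 0.02079.
Because the samples are independent, SE_diff = √(0.03036² + 0.02079²) = 0.03680.
Using z* = 1.960 for 95%, ME = 1.960 × 0.03680 = 0.07213.
p̂₁ − p̂₂ = 0.3887; interval 0.3887 ± 0.07213 gives (0.3166, 0.4608).

(0.3166, 0.4608)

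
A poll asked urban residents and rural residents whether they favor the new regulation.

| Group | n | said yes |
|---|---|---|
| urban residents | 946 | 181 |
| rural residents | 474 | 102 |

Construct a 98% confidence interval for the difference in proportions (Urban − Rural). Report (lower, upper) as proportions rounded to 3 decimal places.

(-0.077, 0.029)

First, p̂₁ = 181/946 = 0.1913; p̂₂ = 102/474 = 0.2152.
The two standard errors are √(0.1913×0.8087/946) = 0.01279 and √(0.2152×0.7848/474) = 0.01888.
Because the samples are independent, SE_diff = √(0.01279² + 0.01888²) = 0.02280.
Using z* = 2.326 for 98%, ME = 2.326 × 0.02280 = 0.05303.
p̂₁ − p̂₂ = -0.0239; interval -0.0239 ± 0.05303 gives (-0.077, 0.029).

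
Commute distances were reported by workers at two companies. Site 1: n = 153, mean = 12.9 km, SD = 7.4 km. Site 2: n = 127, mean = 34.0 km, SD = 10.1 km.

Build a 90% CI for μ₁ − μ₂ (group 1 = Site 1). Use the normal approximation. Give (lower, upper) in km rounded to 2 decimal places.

Per-group SEs: s₁/√n₁ = 7.4/√153 = 0.5983, s₂/√n₂ = 10.1/√127 = 0.8962.
Unpooled SE of the difference: √(0.35796289 + 0.80317444) = 1.0776.
Margin of error = z* · SE = 1.645 × 1.0776 = 1.7727.
x̄₁ − x̄₂ = 12.9 − 34.0 = -21.1000.
CI: -21.1000 ± 1.7727 = (-22.87, -19.33).

(-22.87, -19.33)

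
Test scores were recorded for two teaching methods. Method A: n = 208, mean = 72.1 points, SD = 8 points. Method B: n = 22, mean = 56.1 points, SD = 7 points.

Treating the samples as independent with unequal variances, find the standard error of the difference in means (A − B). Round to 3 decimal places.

1.592

Standard errors of each mean: 8/√208 = 0.5547 and 7/√22 = 1.4924.
SE(x̄₁ − x̄₂) = √(0.5547² + 1.4924²) = 1.5922 for independent samples with unequal variances.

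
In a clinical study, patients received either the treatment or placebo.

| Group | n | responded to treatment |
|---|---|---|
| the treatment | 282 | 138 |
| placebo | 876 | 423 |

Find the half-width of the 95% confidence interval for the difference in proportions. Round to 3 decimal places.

0.067

First, p̂₁ = 138/282 = 0.4894; p̂₂ = 423/876 = 0.4829.
The two standard errors are √(0.4894×0.5106/282) = 0.02977 and √(0.4829×0.5171/876) = 0.01688.
Because the samples are independent, SE_diff = √(0.02977² + 0.01688²) = 0.03422.
Using z* = 1.960 for 95%, ME = 1.960 × 0.03422 = 0.06707.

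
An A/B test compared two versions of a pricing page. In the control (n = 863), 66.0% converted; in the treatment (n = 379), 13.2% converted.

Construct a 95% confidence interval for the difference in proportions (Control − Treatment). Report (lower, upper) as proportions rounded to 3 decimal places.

(0.482, 0.574)

SE₁ = √(p̂₁(1−p̂₁)/n₁) = √(0.6600·0.3400/863) = 0.01613; SE₂ = √(0.1320·0.8680/379) = 0.01739.
Independent samples: SE of the difference = √(SE₁² + SE₂²) = √(0.0002601769 + 0.0003024121) = 0.02372.
z* for 95% confidence is 1.960, so the margin of error is 1.960 × 0.02372 = 0.04649.
Point estimate p̂₁ − p̂₂ = 0.6600 − 0.1320 = 0.5280.
0.5280 ± 0.04649 → (0.482, 0.574).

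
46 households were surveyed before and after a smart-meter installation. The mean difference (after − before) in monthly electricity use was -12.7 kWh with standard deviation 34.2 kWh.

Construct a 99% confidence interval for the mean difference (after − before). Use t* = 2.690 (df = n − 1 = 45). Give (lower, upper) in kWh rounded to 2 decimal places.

Paired design: SE = s_d/√n = 34.2/√46 = 5.0425.
t* = 2.690; margin of error = 2.690 × 5.0425 = 13.5643.
-12.7 ± 13.5643 → (-26.26, 0.86).

(-26.26, 0.86)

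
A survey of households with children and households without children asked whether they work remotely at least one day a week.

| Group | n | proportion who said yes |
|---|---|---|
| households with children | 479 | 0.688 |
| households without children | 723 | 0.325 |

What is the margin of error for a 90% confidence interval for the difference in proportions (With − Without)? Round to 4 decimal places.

0.0451

Each SE is √(p̂(1−p̂)/n): √(0.6880·0.3120/479) = 0.02117 and √(0.3250·0.6750/723) = 0.01742.
SE(p̂₁ − p̂₂) = √(SE₁² + SE₂²) = √(0.0004481689 + 0.0003034564) = 0.02742, since the two samples are independent.
At 90% confidence z* = 1.645; margin = 1.645 × 0.02742 = 0.04511.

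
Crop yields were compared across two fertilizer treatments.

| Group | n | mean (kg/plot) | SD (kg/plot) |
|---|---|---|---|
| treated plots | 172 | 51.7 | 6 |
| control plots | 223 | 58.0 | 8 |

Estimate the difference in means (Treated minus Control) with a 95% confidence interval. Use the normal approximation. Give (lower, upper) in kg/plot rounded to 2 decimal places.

Standard errors of each mean: 6/√172 = 0.4575 and 8/√223 = 0.5357.
SE(x̄₁ − x̄₂) = √(0.4575² + 0.5357²) = 0.7045 for independent samples with unequal variances.
With z* = 1.960, the margin is 1.960 × 0.7045 = 1.3808.
x̄₁ − x̄₂ = 51.7 − 58.0 = -6.3000; the interval is -6.3000 ± 1.3808 = (-7.68, -4.92).

(-7.68, -4.92)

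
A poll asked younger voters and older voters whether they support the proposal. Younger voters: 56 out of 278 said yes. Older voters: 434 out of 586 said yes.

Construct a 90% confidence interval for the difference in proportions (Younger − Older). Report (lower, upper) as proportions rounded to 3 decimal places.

Sample proportions: 56/278 = 0.2014, 434/586 = 0.7406.
Each SE is √(p̂(1−p̂)/n): √(0.2014·0.7986/278) = 0.02405 and √(0.7406·0.2594/586) = 0.01811.
SE(p̂₁ − p̂₂) = √(SE₁² + SE₂²) = √(0.0005784025 + 0.0003279721) = 0.03011, since the two samples are independent.
At 90% confidence z* = 1.645; margin = 1.645 × 0.03011 = 0.04953.
The difference is 0.2014 − 0.7406 = -0.5392, so the interval is -0.5392 ± 0.04953 = (-0.589, -0.490).

(-0.589, -0.490)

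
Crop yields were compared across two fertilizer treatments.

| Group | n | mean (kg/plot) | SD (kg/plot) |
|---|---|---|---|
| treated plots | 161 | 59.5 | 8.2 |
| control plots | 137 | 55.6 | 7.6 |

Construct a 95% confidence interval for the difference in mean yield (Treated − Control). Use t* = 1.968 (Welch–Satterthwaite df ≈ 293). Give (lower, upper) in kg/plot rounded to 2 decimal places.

Standard errors of each mean: 8.2/√161 = 0.6463 and 7.6/√137 = 0.6493.
SE(x̄₁ − x̄₂) = √(0.6463² + 0.6493²) = 0.9161 for independent samples with unequal variances.
With t* = 1.968, the margin is 1.968 × 0.9161 = 1.8029.
x̄₁ − x̄₂ = 59.5 − 55.6 = 3.9000; the interval is 3.9000 ± 1.8029 = (2.10, 5.70).

(2.10, 5.70)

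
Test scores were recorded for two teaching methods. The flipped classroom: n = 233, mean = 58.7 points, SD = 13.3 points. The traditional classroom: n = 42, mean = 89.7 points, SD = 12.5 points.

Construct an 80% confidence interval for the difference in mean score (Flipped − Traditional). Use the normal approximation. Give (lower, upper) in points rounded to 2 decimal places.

(-33.71, -28.29)

Standard errors of each mean: 13.3/√233 = 0.8713 and 12.5/√42 = 1.9288.
SE(x̄₁ − x̄₂) = √(0.8713² + 1.9288²) = 2.1165 for independent samples with unequal variances.
With z* = 1.282, the margin is 1.282 × 2.1165 = 2.7134.
x̄₁ − x̄₂ = 58.7 − 89.7 = -31.0000; the interval is -31.0000 ± 2.7134 = (-33.71, -28.29).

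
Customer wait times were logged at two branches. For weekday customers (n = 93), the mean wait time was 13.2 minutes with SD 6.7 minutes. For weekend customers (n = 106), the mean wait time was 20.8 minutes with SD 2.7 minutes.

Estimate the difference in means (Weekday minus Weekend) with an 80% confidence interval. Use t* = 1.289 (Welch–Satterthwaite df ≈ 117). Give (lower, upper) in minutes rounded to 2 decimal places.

Standard errors of each mean: 6.7/√93 = 0.6948 and 2.7/√106 = 0.2622.
SE(x̄₁ − x̄₂) = √(0.6948² + 0.2622²) = 0.7426 for independent samples with unequal variances.
With t* = 1.289, the margin is 1.289 × 0.7426 = 0.9572.
x̄₁ − x̄₂ = 13.2 − 20.8 = -7.6000; the interval is -7.6000 ± 0.9572 = (-8.56, -6.64).

(-8.56, -6.64)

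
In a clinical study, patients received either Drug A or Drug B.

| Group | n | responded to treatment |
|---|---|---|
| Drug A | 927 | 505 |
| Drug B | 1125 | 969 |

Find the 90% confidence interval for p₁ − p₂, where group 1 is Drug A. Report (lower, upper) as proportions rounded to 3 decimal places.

First, p̂₁ = 505/927 = 0.5448; p̂₂ = 969/1125 = 0.8613.
The two standard errors are √(0.5448×0.4552/927) = 0.01636 and √(0.8613×0.1387/1125) = 0.01030.
Because the samples are independent, SE_diff = √(0.01636² + 0.01030²) = 0.01933.
Using z* = 1.645 for 90%, ME = 1.645 × 0.01933 = 0.03180.
p̂₁ − p̂₂ = -0.3165; interval -0.3165 ± 0.03180 gives (-0.348, -0.285).

(-0.348, -0.285)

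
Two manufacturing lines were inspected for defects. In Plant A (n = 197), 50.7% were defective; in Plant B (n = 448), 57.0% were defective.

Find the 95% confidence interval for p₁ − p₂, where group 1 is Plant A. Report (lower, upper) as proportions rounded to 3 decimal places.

SE₁ = √(p̂₁(1−p̂₁)/n₁) = √(0.5070·0.4930/197) = 0.03562; SE₂ = √(0.5700·0.4300/448) = 0.02339.
Independent samples: SE of the difference = √(SE₁² + SE₂²) = √(0.0012687844 + 0.0005470921) = 0.04261.
z* for 95% confidence is 1.960, so the margin of error is 1.960 × 0.04261 = 0.08352.
Point estimate p̂₁ − p̂₂ = 0.5070 − 0.5700 = -0.0630.
-0.0630 ± 0.08352 → (-0.147, 0.021).

(-0.147, 0.021)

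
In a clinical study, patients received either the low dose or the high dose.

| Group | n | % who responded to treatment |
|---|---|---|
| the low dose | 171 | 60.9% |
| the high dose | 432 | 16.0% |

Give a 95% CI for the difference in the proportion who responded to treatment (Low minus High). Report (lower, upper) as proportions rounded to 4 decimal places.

(0.3681, 0.5299)

Each SE is √(p̂(1−p̂)/n): √(0.6090·0.3910/171) = 0.03732 and √(0.1600·0.8400/432) = 0.01764.
SE(p̂₁ − p̂₂) = √(SE₁² + SE₂²) = √(0.0013927824 + 0.0003111696) = 0.04128, since the two samples are independent.
At 95% confidence z* = 1.960; margin = 1.960 × 0.04128 = 0.08091.
The difference is 0.6090 − 0.1600 = 0.4490, so the interval is 0.4490 ± 0.08091 = (0.3681, 0.5299).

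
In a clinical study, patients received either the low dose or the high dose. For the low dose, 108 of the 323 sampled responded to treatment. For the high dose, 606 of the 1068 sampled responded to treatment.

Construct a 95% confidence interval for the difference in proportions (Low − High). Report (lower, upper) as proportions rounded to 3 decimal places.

p̂₁ = 108/323 = 0.3344 and p̂₂ = 606/1068 = 0.5674.
SE₁ = √(p̂₁(1−p̂₁)/n₁) = √(0.3344·0.6656/323) = 0.02625; SE₂ = √(0.5674·0.4326/1068) = 0.01516.
Independent samples: SE of the difference = √(SE₁² + SE₂²) = √(0.0006890625 + 0.0002298256) = 0.03031.
z* for 95% confidence is 1.960, so the margin of error is 1.960 × 0.03031 = 0.05941.
Point estimate p̂₁ − p̂₂ = 0.3344 − 0.5674 = -0.2330.
-0.2330 ± 0.05941 → (-0.292, -0.174).

(-0.292, -0.174)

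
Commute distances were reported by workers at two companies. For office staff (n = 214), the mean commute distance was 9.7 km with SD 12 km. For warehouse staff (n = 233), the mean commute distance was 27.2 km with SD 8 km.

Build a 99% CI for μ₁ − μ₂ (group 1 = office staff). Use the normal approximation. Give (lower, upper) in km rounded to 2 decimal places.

(-20.01, -14.99)

Standard errors of each mean: 12/√214 = 0.8203 and 8/√233 = 0.5241.
SE(x̄₁ − x̄₂) = √(0.8203² + 0.5241²) = 0.9734 for independent samples with unequal variances.
With z* = 2.576, the margin is 2.576 × 0.9734 = 2.5075.
x̄₁ − x̄₂ = 9.7 − 27.2 = -17.5000; the interval is -17.5000 ± 2.5075 = (-20.01, -14.99).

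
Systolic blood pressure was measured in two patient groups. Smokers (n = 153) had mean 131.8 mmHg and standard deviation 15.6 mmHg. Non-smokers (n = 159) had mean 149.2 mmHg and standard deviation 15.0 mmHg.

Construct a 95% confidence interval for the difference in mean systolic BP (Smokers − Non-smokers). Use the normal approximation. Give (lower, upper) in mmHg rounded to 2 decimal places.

(-20.80, -14.00)

Per-group SEs: s₁/√n₁ = 15.6/√153 = 1.2612, s₂/√n₂ = 15.0/√159 = 1.1896.
Unpooled SE of the difference: √(1.59062544 + 1.41514816) = 1.7337.
Margin of error = z* · SE = 1.960 × 1.7337 = 3.3981.
x̄₁ − x̄₂ = 131.8 − 149.2 = -17.4000.
CI: -17.4000 ± 3.3981 = (-20.80, -14.00).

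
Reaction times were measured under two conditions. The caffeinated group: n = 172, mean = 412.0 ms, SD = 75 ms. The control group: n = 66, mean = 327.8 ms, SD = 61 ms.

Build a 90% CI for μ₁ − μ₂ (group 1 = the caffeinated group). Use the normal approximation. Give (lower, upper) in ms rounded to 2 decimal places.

Per-group SEs: s₁/√n₁ = 75/√172 = 5.7187, s₂/√n₂ = 61/√66 = 7.5086.
Unpooled SE of the difference: √(32.70352969 + 56.37907396) = 9.4384.
Margin of error = z* · SE = 1.645 × 9.4384 = 15.5262.
x̄₁ − x̄₂ = 412.0 − 327.8 = 84.2000.
CI: 84.2000 ± 15.5262 = (68.67, 99.73).

(68.67, 99.73)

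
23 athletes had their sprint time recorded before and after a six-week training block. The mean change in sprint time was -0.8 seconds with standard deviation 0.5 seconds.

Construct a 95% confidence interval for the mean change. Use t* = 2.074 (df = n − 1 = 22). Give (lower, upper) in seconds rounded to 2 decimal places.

(-1.02, -0.58)

This is a matched-pairs design, so SE = s_d/√n = 0.5/√23 = 0.1043.
Margin = 2.074 × 0.1043 = 0.2163; the interval is -0.8 ± 0.2163 = (-1.02, -0.58).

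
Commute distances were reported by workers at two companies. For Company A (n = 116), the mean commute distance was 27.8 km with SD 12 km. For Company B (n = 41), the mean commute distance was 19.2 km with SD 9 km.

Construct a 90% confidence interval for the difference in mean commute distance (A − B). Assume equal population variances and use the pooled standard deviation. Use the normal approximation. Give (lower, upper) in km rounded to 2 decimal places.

Pooled variance s_p² = [115·12² + 40·9²] / (116+41−2) = 127.7419, so s_p = 11.3023.
SE_diff = s_p·√(1/n₁ + 1/n₂) = 11.3023·√(1/116 + 1/41) = 2.0535.
z* = 1.645; margin = 1.645 × 2.0535 = 3.3780.
Difference = 27.8 − 19.2 = 8.6000.
8.6000 ± 3.3780 → (5.22, 11.98).

(5.22, 11.98)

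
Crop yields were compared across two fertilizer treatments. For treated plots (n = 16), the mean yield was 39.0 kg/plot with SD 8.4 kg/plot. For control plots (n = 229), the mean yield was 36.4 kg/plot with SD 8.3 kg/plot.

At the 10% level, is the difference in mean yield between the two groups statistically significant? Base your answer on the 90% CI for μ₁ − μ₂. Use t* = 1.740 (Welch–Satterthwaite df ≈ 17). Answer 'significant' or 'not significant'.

not significant

SE₁ = s₁/√n₁ = 8.4/√16 = 2.1000; SE₂ = 8.3/√229 = 0.5485.
Independent samples, unequal variances: SE_diff = √(SE₁² + SE₂²) = √(4.41 + 0.30085225) = 2.1704.
t* = 1.740, so margin of error = 1.740 × 2.1704 = 3.7765.
Difference in means = 39.0 − 36.4 = 2.6000.
2.6000 ± 3.7765 → (-1.1765, 6.3765).
The interval (-1.1765, 6.3765) contains 0, so the difference is not significant.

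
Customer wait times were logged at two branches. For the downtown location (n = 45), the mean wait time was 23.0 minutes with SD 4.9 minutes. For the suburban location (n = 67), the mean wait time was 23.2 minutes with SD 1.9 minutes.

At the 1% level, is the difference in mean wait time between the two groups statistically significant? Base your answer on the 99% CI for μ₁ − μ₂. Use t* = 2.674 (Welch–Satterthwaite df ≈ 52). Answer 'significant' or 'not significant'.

not significant

Standard errors of each mean: 4.9/√45 = 0.7304 and 1.9/√67 = 0.2321.
SE(x̄₁ − x̄₂) = √(0.7304² + 0.2321²) = 0.7664 for independent samples with unequal variances.
With t* = 2.674, the margin is 2.674 × 0.7664 = 2.0494.
x̄₁ − x̄₂ = 23.0 − 23.2 = -0.2000; the interval is -0.2000 ± 2.0494 = (-2.2494, 1.8494).
The interval (-2.2494, 1.8494) contains 0, so the difference is not significant.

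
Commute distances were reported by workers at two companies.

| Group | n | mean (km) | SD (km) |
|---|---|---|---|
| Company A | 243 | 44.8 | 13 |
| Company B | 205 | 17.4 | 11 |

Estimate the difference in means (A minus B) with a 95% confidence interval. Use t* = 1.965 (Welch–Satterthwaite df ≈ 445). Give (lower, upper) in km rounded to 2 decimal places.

SE₁ = s₁/√n₁ = 13/√243 = 0.8340; SE₂ = 11/√205 = 0.7683.
Independent samples, unequal variances: SE_diff = √(SE₁² + SE₂²) = √(0.695556 + 0.59028489) = 1.1339.
t* = 1.965, so margin of error = 1.965 × 1.1339 = 2.2281.
Difference in means = 44.8 − 17.4 = 27.4000.
27.4000 ± 2.2281 → (25.17, 29.63).

(25.17, 29.63)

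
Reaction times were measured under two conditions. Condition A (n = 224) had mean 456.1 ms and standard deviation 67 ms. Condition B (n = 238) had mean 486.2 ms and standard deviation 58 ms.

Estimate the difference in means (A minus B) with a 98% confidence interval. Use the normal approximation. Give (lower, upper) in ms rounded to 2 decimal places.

Per-group SEs: s₁/√n₁ = 67/√224 = 4.4766, s₂/√n₂ = 58/√238 = 3.7596.
Unpooled SE of the difference: √(20.03994756 + 14.13459216) = 5.8459.
Margin of error = z* · SE = 2.326 × 5.8459 = 13.5976.
x̄₁ − x̄₂ = 456.1 − 486.2 = -30.1000.
CI: -30.1000 ± 13.5976 = (-43.70, -16.50).

(-43.70, -16.50)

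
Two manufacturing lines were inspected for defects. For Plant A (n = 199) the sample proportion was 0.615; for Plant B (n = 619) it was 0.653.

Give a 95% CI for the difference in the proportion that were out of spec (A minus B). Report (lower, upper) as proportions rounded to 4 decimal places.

Each SE is √(p̂(1−p̂)/n): √(0.6150·0.3850/199) = 0.03449 and √(0.6530·0.3470/619) = 0.01913.
SE(p̂₁ − p̂₂) = √(SE₁² + SE₂²) = √(0.0011895601 + 0.0003659569) = 0.03944, since the two samples are independent.
At 95% confidence z* = 1.960; margin = 1.960 × 0.03944 = 0.07730.
The difference is 0.6150 − 0.6530 = -0.0380, so the interval is -0.0380 ± 0.07730 = (-0.1153, 0.0393).

(-0.1153, 0.0393)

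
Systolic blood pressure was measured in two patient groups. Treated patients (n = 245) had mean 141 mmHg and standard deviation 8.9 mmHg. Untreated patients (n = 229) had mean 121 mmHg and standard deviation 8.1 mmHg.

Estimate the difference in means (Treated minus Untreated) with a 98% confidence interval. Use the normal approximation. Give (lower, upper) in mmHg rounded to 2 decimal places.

(18.18, 21.82)

Per-group SEs: s₁/√n₁ = 8.9/√245 = 0.5686, s₂/√n₂ = 8.1/√229 = 0.5353.
Unpooled SE of the difference: √(0.32330596 + 0.28654609) = 0.7809.
Margin of error = z* · SE = 2.326 × 0.7809 = 1.8164.
x̄₁ − x̄₂ = 141 − 121 = 20.0000.
CI: 20.0000 ± 1.8164 = (18.18, 21.82).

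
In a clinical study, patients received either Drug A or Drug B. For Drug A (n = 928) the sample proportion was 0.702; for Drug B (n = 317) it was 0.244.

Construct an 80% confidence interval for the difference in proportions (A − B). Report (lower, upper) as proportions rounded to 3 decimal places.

(0.422, 0.494)

SE₁ = √(p̂₁(1−p̂₁)/n₁) = √(0.7020·0.2980/928) = 0.01501; SE₂ = √(0.2440·0.7560/317) = 0.02412.
Independent samples: SE of the difference = √(SE₁² + SE₂²) = √(0.0002253001 + 0.0005817744) = 0.02841.
z* for 80% confidence is 1.282, so the margin of error is 1.282 × 0.02841 = 0.03642.
Point estimate p̂₁ − p̂₂ = 0.7020 − 0.2440 = 0.4580.
0.4580 ± 0.03642 → (0.422, 0.494).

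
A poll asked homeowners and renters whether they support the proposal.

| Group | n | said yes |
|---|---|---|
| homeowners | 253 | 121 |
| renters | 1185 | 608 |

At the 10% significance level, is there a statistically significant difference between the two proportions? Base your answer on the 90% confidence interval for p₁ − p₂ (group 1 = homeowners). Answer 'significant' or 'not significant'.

not significant

Sample proportions: 121/253 = 0.4783, 608/1185 = 0.5131.
Each SE is √(p̂(1−p̂)/n): √(0.4783·0.5217/253) = 0.03141 and √(0.5131·0.4869/1185) = 0.01452.
SE(p̂₁ − p̂₂) = √(SE₁² + SE₂²) = √(0.0009865881 + 0.0002108304) = 0.03460, since the two samples are independent.
At 90% confidence z* = 1.645; margin = 1.645 × 0.03460 = 0.05692.
The difference is 0.4783 − 0.5131 = -0.0348, so the interval is -0.0348 ± 0.05692 = (-0.09172, 0.02212).
The interval (-0.09172, 0.02212) contains 0, so the difference is not significant.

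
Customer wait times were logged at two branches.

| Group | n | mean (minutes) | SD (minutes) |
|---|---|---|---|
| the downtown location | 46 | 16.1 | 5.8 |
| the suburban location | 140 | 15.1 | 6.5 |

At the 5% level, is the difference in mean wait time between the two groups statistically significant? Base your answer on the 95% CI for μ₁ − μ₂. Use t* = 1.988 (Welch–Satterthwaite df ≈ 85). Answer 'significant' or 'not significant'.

Per-group SEs: s₁/√n₁ = 5.8/√46 = 0.8552, s₂/√n₂ = 6.5/√140 = 0.5494.
Unpooled SE of the difference: √(0.73136704 + 0.30184036) = 1.0165.
Margin of error = t* · SE = 1.988 × 1.0165 = 2.0208.
x̄₁ − x̄₂ = 16.1 − 15.1 = 1.0000.
CI: 1.0000 ± 2.0208 = (-1.0208, 3.0208).
The interval (-1.0208, 3.0208) contains 0, so the difference is not significant.

not significant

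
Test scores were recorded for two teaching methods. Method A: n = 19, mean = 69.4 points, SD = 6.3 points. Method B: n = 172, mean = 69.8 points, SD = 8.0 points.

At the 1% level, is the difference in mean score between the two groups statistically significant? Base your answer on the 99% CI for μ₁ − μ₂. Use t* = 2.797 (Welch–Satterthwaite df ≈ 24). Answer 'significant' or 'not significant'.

not significant

Standard errors of each mean: 6.3/√19 = 1.4453 and 8.0/√172 = 0.6100.
SE(x̄₁ − x̄₂) = √(1.4453² + 0.6100²) = 1.5688 for independent samples with unequal variances.
With t* = 2.797, the margin is 2.797 × 1.5688 = 4.3879.
x̄₁ − x̄₂ = 69.4 − 69.8 = -0.4000; the interval is -0.4000 ± 4.3879 = (-4.7879, 3.9879).
The interval (-4.7879, 3.9879) contains 0, so the difference is not significant.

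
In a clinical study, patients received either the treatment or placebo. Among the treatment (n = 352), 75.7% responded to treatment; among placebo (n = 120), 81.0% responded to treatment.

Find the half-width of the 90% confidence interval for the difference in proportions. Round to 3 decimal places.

0.070

Each SE is √(p̂(1−p̂)/n): √(0.7570·0.2430/352) = 0.02286 and √(0.8100·0.1900/120) = 0.03581.
SE(p̂₁ − p̂₂) = √(SE₁² + SE₂²) = √(0.0005225796 + 0.0012823561) = 0.04248, since the two samples are independent.
At 90% confidence z* = 1.645; margin = 1.645 × 0.04248 = 0.06988.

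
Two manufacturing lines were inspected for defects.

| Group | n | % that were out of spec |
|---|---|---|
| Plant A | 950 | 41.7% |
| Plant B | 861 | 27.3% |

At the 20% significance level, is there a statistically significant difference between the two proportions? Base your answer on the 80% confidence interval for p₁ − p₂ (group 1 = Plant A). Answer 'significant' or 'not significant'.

The two standard errors are √(0.4170×0.5830/950) = 0.01600 and √(0.2730×0.7270/861) = 0.01518.
Because the samples are independent, SE_diff = √(0.01600² + 0.01518²) = 0.02206.
Using z* = 1.282 for 80%, ME = 1.282 × 0.02206 = 0.02828.
p̂₁ − p̂₂ = 0.1440; interval 0.1440 ± 0.02828 gives (0.11572, 0.17228).
The interval (0.11572, 0.17228) does not contain 0, so the difference is significant.

significant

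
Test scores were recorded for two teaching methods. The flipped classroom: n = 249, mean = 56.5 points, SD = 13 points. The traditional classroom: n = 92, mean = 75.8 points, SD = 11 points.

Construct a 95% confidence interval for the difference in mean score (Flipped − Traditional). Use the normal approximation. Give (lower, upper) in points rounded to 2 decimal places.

SE₁ = s₁/√n₁ = 13/√249 = 0.8238; SE₂ = 11/√92 = 1.1468.
Independent samples, unequal variances: SE_diff = √(SE₁² + SE₂²) = √(0.67864644 + 1.31515024) = 1.4120.
z* = 1.960, so margin of error = 1.960 × 1.4120 = 2.7675.
Difference in means = 56.5 − 75.8 = -19.3000.
-19.3000 ± 2.7675 → (-22.07, -16.53).

(-22.07, -16.53)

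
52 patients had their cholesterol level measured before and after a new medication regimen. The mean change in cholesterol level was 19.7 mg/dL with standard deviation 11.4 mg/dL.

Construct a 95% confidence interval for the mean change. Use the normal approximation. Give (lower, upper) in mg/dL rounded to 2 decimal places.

(16.60, 22.80)

This is a matched-pairs design, so SE = s_d/√n = 11.4/√52 = 1.5809.
Margin = 1.960 × 1.5809 = 3.0986; the interval is 19.7 ± 3.0986 = (16.60, 22.80).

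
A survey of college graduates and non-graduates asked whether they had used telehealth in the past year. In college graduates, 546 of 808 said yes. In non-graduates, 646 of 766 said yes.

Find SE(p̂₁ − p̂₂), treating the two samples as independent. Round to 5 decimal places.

p̂₁ = 546/808 = 0.6757 and p̂₂ = 646/766 = 0.8433.
SE₁ = √(p̂₁(1−p̂₁)/n₁) = √(0.6757·0.3243/808) = 0.01647; SE₂ = √(0.8433·0.1567/766) = 0.01313.
Independent samples: SE of the difference = √(SE₁² + SE₂²) = √(0.0002712609 + 0.0001723969) = 0.02106.

0.02106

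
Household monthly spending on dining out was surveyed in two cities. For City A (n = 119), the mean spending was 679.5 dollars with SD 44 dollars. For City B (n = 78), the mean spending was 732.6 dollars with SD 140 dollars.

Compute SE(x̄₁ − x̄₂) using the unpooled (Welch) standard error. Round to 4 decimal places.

16.3570

SE₁ = s₁/√n₁ = 44/√119 = 4.0335; SE₂ = 140/√78 = 15.8519.
Independent samples, unequal variances: SE_diff = √(SE₁² + SE₂²) = √(16.26912225 + 251.28273361) = 16.3570.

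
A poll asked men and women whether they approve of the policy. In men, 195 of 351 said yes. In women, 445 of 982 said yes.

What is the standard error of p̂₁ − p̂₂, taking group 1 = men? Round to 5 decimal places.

p̂₁ = 195/351 = 0.5556 and p̂₂ = 445/982 = 0.4532.
SE₁ = √(p̂₁(1−p̂₁)/n₁) = √(0.5556·0.4444/351) = 0.02652; SE₂ = √(0.4532·0.5468/982) = 0.01589.
Independent samples: SE of the difference = √(SE₁² + SE₂²) = √(0.0007033104 + 0.0002524921) = 0.03092.

0.03092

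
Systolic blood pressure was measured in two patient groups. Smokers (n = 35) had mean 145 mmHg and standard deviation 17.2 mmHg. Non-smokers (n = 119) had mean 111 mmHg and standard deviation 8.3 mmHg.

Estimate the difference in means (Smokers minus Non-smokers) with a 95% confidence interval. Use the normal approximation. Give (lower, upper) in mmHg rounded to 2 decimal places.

Standard errors of each mean: 17.2/√35 = 2.9073 and 8.3/√119 = 0.7609.
SE(x̄₁ − x̄₂) = √(2.9073² + 0.7609²) = 3.0052 for independent samples with unequal variances.
With z* = 1.960, the margin is 1.960 × 3.0052 = 5.8902.
x̄₁ − x̄₂ = 145 − 111 = 34.0000; the interval is 34.0000 ± 5.8902 = (28.11, 39.89).

(28.11, 39.89)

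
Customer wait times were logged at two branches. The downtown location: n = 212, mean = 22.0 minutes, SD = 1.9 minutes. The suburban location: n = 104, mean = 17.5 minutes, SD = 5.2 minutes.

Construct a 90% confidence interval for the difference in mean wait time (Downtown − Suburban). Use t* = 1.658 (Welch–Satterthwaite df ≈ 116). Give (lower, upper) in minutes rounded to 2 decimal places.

(3.63, 5.37)

SE₁ = s₁/√n₁ = 1.9/√212 = 0.1305; SE₂ = 5.2/√104 = 0.5099.
Independent samples, unequal variances: SE_diff = √(SE₁² + SE₂²) = √(0.01703025 + 0.25999801) = 0.5263.
t* = 1.658, so margin of error = 1.658 × 0.5263 = 0.8726.
Difference in means = 22.0 − 17.5 = 4.5000.
4.5000 ± 0.8726 → (3.63, 5.37).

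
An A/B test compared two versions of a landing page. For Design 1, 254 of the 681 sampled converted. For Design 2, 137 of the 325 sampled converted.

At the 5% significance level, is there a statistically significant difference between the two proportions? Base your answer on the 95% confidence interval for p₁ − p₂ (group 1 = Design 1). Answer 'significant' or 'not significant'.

not significant

p̂₁ = 254/681 = 0.3730 and p̂₂ = 137/325 = 0.4215.
SE₁ = √(p̂₁(1−p̂₁)/n₁) = √(0.3730·0.6270/681) = 0.01853; SE₂ = √(0.4215·0.5785/325) = 0.02739.
Independent samples: SE of the difference = √(SE₁² + SE₂²) = √(0.0003433609 + 0.0007502121) = 0.03307.
z* for 95% confidence is 1.960, so the margin of error is 1.960 × 0.03307 = 0.06482.
Point estimate p̂₁ − p̂₂ = 0.3730 − 0.4215 = -0.0485.
-0.0485 ± 0.06482 → (-0.11332, 0.01632).
The interval (-0.11332, 0.01632) contains 0, so the difference is not significant.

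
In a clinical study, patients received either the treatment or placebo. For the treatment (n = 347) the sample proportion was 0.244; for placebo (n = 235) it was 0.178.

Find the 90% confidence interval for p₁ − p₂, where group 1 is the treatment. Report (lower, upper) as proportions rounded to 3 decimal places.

(0.010, 0.122)

Each SE is √(p̂(1−p̂)/n): √(0.2440·0.7560/347) = 0.02306 and √(0.1780·0.8220/235) = 0.02495.
SE(p̂₁ − p̂₂) = √(SE₁² + SE₂²) = √(0.0005317636 + 0.0006225025) = 0.03397, since the two samples are independent.
At 90% confidence z* = 1.645; margin = 1.645 × 0.03397 = 0.05588.
The difference is 0.2440 − 0.1780 = 0.0660, so the interval is 0.0660 ± 0.05588 = (0.010, 0.122).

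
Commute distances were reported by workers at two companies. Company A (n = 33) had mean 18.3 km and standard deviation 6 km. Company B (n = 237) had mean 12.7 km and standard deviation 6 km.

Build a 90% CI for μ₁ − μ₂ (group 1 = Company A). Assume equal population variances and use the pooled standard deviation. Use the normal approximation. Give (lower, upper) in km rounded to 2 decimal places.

(3.77, 7.43)

Pooled variance s_p² = [32·6² + 236·6²] / (33+237−2) = 36.0000, so s_p = 6.0000.
SE_diff = s_p·√(1/n₁ + 1/n₂) = 6.0000·√(1/33 + 1/237) = 1.1148.
z* = 1.645; margin = 1.645 × 1.1148 = 1.8338.
Difference = 18.3 − 12.7 = 5.6000.
5.6000 ± 1.8338 → (3.77, 7.43).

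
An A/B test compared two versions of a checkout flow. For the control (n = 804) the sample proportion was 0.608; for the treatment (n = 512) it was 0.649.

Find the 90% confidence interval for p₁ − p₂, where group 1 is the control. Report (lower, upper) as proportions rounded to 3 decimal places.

(-0.086, 0.004)

Each SE is √(p̂(1−p̂)/n): √(0.6080·0.3920/804) = 0.01722 and √(0.6490·0.3510/512) = 0.02109.
SE(p̂₁ − p̂₂) = √(SE₁² + SE₂²) = √(0.0002965284 + 0.0004447881) = 0.02723, since the two samples are independent.
At 90% confidence z* = 1.645; margin = 1.645 × 0.02723 = 0.04479.
The difference is 0.6080 − 0.6490 = -0.0410, so the interval is -0.0410 ± 0.04479 = (-0.086, 0.004).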